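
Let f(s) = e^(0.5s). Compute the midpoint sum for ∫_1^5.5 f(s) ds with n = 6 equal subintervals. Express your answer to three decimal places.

Δs = (5.5 − 1)/6 = 0.75.
Midpoints: 1.375, 2.125, 2.875, 3.625, 4.375, 5.125.
f(1.375) ≈ 1.989, f(2.125) ≈ 2.894, f(2.875) ≈ 4.210, f(3.625) ≈ 6.126, f(4.375) ≈ 8.913, f(5.125) ≈ 12.968.
Sum = Δs · [f(1.375) + f(2.125) + f(2.875) + ...].
Sum ≈ 27.825.

27.825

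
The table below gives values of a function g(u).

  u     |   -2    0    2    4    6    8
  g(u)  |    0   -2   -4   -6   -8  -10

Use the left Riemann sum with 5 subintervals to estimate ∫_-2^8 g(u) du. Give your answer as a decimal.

-40

Δu = 2.
Sum = 2·[0 + (-2) + (-4) + (-6) + (-8)] = -40.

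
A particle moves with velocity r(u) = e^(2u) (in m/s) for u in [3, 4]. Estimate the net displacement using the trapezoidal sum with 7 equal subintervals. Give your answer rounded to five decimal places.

1297.51980

Δu = (4 − 3)/7 = 1/7.
r(3) ≈ 403.42879, r(22/7) ≈ 536.84762, r(23/7) ≈ 714.38967, r(24/7) ≈ 950.64705, r(25/7) ≈ 1265.03762, r(26/7) ≈ 1683.40100, r(27/7) ≈ 2240.12224, r(4) ≈ 2980.95799.
T_7 = (Δu/2)·[r(u_0) + 2r(u_1) + ... + 2r(u_{6}) + r(u_7)].
Sum ≈ 1297.51980.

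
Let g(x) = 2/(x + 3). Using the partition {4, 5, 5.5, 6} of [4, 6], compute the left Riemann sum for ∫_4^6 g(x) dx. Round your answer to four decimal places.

Subinterval widths: 1, 0.5, 0.5.
Left endpoints: 4, 5, 5.5.
g(4) = 2/7, g(5) = 0.25, g(5.5) = 4/17.
Sum = Σ Δx_i · g(x_i).
Sum ≈ 0.5284.

0.5284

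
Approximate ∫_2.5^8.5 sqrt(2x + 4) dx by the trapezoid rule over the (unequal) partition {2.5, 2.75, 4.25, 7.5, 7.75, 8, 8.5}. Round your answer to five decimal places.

23.02356

Subinterval widths: 0.25, 1.5, 3.25, 0.25, 0.25, 0.5.
f(2.5) ≈ 3.00000, f(2.75) ≈ 3.08221, f(4.25) ≈ 3.53553, f(7.5) ≈ 4.35890, f(7.75) ≈ 4.41588, f(8) ≈ 4.47214, f(8.5) ≈ 4.58258.
On each subinterval the trapezoid contributes (Δx_i/2)·[f(x_{i-1}) + f(x_i)].
Sum ≈ 23.02356.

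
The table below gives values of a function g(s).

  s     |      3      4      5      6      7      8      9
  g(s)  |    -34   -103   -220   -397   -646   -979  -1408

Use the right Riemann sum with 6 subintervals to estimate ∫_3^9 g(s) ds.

Δs = 1.
Sum = 1·[(-103) + (-220) + (-397) + (-646) + (-979) + (-1408)] = -3753.

-3753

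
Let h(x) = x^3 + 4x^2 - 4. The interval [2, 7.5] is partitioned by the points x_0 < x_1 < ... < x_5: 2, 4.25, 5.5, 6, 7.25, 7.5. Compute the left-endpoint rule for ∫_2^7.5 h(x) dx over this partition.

Subinterval widths: 2.25, 1.25, 0.5, 1.25, 0.25.
Left endpoints: 2, 4.25, 5.5, 6, 7.25.
h(2) = 20, h(4.25) = 145.015625, h(5.5) = 283.375, h(6) = 356, h(7.25) = 587.328125.
Sum = Σ Δx_i · h(x_i).
Sum = 959.7890625.

959.7890625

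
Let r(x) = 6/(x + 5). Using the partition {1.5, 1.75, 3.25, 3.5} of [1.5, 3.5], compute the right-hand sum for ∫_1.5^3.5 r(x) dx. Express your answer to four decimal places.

Subinterval widths: 0.25, 1.5, 0.25.
Right endpoints: 1.75, 3.25, 3.5.
r(1.75) = 8/9, r(3.25) = 8/11, r(3.5) = 12/17.
Sum = Σ Δx_i · r(x_i).
Sum ≈ 1.4896.

1.4896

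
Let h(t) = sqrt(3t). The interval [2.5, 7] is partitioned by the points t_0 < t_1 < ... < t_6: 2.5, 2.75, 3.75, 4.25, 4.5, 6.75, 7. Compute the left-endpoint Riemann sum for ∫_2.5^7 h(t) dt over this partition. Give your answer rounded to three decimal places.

15.519

Subinterval widths: 0.25, 1, 0.5, 0.25, 2.25, 0.25.
Left endpoints: 2.5, 2.75, 3.75, 4.25, 4.5, 6.75.
h(2.5) ≈ 2.739, h(2.75) ≈ 2.872, h(3.75) ≈ 3.354, h(4.25) ≈ 3.571, h(4.5) ≈ 3.674, h(6.75) ≈ 4.500.
Sum = Σ Δt_i · h(t_i).
Sum ≈ 15.519.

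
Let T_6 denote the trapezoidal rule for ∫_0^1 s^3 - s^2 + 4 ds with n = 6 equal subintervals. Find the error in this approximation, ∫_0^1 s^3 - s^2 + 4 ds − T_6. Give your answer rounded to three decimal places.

Exact integral: ∫_0^1 f(s) ds ≈ 3.91667.
T_6 ≈ 3.91898.
Error ≈ 3.91667 − 3.91898 ≈ -0.002.

-0.002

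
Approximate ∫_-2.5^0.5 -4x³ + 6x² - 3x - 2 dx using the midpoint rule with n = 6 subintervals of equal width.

72.375

Δx = (0.5 − (-2.5))/6 = 0.5.
Midpoints: -2.25, -1.75, -1.25, -0.75, -0.25, 0.25.
f(-2.25) = 80.6875, f(-1.75) = 43.0625, f(-1.25) = 18.9375, f(-0.75) = 5.3125, f(-0.25) = -0.8125, f(0.25) = -2.4375.
Sum = Δx · [f(-2.25) + f(-1.75) + f(-1.25) + ...].
Sum = 72.375.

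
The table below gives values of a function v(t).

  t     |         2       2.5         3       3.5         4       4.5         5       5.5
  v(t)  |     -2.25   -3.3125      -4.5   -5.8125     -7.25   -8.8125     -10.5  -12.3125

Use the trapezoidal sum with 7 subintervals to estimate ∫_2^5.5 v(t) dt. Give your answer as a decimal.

-23.734375

Δt = 0.5.
T_7 = (0.5/2)·[(-2.25) + 2·(-3.3125) + 2·(-4.5) + 2·(-5.8125) + 2·(-7.25) + 2·(-8.8125) + 2·(-10.5) + (-12.3125)] = -23.734375.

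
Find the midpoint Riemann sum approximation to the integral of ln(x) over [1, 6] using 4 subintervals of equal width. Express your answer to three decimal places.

5.800

Δx = (6 − 1)/4 = 1.25.
Midpoints: 1.625, 2.875, 4.125, 5.375.
f(1.625) ≈ 0.486, f(2.875) ≈ 1.056, f(4.125) ≈ 1.417, f(5.375) ≈ 1.682.
Sum = Δx · [f(1.625) + f(2.875) + f(4.125) + f(5.375)].
Sum ≈ 5.800.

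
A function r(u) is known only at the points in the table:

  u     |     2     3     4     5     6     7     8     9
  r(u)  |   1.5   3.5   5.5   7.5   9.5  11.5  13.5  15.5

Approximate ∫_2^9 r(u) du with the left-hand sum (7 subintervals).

Δu = 1.
Sum = 1·[1.5 + 3.5 + 5.5 + 7.5 + 9.5 + 11.5 + 13.5] = 52.5.

52.5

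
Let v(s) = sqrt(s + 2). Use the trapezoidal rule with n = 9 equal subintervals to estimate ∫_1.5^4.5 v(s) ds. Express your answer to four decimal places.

Δs = (4.5 − 1.5)/9 = 1/3.
v(1.5) ≈ 1.8708, v(11/6) ≈ 1.9579, v(13/6) ≈ 2.0412, v(2.5) ≈ 2.1213, v(17/6) ≈ 2.1985, v(19/6) ≈ 2.2730, v(3.5) ≈ 2.3452, v(23/6) ≈ 2.4152, v(25/6) ≈ 2.4833, v(4.5) ≈ 2.5495.
T_9 = (Δs/2)·[v(s_0) + 2v(s_1) + ... + 2v(s_{8}) + v(s_9)].
Sum ≈ 6.6820.

6.6820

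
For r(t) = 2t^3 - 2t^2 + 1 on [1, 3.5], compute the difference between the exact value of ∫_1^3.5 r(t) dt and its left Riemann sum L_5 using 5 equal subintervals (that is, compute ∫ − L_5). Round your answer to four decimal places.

Exact integral: ∫_1^3.5 r(t) dt ≈ 49.114583.
L_5 = 35.
Error ≈ 49.114583 − 35 ≈ 14.1146.

14.1146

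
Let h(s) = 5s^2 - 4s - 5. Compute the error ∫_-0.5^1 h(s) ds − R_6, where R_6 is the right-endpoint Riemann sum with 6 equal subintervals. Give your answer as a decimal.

0.203125

Exact integral: ∫_-0.5^1 h(s) ds = -7.125.
R_6 = -7.328125.
Error = -7.125 − (-7.328125) = 0.203125.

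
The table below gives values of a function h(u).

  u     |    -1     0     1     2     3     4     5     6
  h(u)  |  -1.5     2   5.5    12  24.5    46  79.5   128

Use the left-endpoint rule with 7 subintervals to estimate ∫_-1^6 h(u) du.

Δu = 1.
Sum = 1·[(-1.5) + 2 + 5.5 + 12 + 24.5 + 46 + 79.5] = 168.

168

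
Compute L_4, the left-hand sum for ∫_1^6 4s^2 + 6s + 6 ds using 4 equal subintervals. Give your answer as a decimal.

320.625

Δs = (6 − 1)/4 = 1.25.
Left endpoints: 1, 2.25, 3.5, 4.75.
f(1) = 16, f(2.25) = 39.75, f(3.5) = 76, f(4.75) = 124.75.
Sum = Δs · [f(1) + f(2.25) + f(3.5) + f(4.75)].
Sum = 320.625.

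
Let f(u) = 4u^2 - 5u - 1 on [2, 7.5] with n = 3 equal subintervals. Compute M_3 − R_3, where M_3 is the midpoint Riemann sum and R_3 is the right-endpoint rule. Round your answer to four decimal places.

-184.8611

M_3 ≈ 409.546296.
R_3 ≈ 594.407407.
M_3 − R_3 ≈ -184.8611.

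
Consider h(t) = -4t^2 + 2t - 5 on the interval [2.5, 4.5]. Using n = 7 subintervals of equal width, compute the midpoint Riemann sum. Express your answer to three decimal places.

-96.612

Δt = (4.5 − 2.5)/7 = 2/7.
Midpoints: 37/14, 41/14, 45/14, 3.5, 53/14, 57/14, 61/14.
h(37/14) = -1355/49, h(41/14) = -1639/49, h(45/14) = -1955/49, h(3.5) = -47, h(53/14) = -2683/49, h(57/14) = -3095/49, h(61/14) = -3539/49.
Sum = Δt · [h(37/14) + h(41/14) + h(45/14) + ...].
Sum ≈ -96.612.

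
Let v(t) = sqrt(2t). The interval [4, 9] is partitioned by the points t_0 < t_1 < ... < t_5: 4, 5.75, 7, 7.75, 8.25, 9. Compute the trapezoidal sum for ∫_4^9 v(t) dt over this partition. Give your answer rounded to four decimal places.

17.8937

Subinterval widths: 1.75, 1.25, 0.75, 0.5, 0.75.
v(4) ≈ 2.8284, v(5.75) ≈ 3.3912, v(7) ≈ 3.7417, v(7.75) ≈ 3.9370, v(8.25) ≈ 4.0620, v(9) ≈ 4.2426.
On each subinterval the trapezoid contributes (Δt_i/2)·[v(t_{i-1}) + v(t_i)].
Sum ≈ 17.8937.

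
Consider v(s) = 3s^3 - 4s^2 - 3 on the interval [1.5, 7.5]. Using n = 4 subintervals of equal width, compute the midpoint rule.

Δs = (7.5 − 1.5)/4 = 1.5.
Midpoints: 2.25, 3.75, 5.25, 6.75.
v(2.25) = 10.921875, v(3.75) = 98.953125, v(5.25) = 320.859375, v(6.75) = 737.390625.
Sum = Δs · [v(2.25) + v(3.75) + v(5.25) + v(6.75)].
Sum = 1752.1875.

1752.1875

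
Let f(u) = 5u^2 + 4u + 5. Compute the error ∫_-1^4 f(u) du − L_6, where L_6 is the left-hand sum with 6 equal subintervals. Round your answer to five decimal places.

36.68981

Exact integral: ∫_-1^4 f(u) du ≈ 163.3333333.
L_6 ≈ 126.6435185.
Error ≈ 163.3333333 − 126.6435185 ≈ 36.68981.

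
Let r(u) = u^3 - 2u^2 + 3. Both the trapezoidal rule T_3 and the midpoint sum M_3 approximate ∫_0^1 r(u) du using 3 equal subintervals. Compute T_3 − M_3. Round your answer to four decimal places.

-0.0139

T_3 ≈ 2.574074.
M_3 ≈ 2.587963.
T_3 − M_3 ≈ -0.0139.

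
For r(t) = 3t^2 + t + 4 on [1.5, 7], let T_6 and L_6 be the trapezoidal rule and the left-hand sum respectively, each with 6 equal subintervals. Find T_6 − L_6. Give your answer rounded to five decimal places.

T_6 ≈ 387.3107639.
L_6 ≈ 320.5086806.
T_6 − L_6 ≈ 66.80208.

66.80208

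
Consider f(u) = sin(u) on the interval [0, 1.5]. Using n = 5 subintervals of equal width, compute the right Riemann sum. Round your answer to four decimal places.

Δu = (1.5 − 0)/5 = 0.3.
Right endpoints: 0.3, 0.6, 0.9, 1.2, 1.5.
f(0.3) ≈ 0.2955, f(0.6) ≈ 0.5646, f(0.9) ≈ 0.7833, f(1.2) ≈ 0.9320, f(1.5) ≈ 0.9975.
Sum = Δu · [f(0.3) + f(0.6) + f(0.9) + f(1.2) + f(1.5)].
Sum ≈ 1.0719.

1.0719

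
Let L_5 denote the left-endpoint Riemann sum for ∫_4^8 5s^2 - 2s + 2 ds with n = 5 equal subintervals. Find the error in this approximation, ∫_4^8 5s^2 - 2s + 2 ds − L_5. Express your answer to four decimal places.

90.6667

Exact integral: ∫_4^8 f(s) ds ≈ 706.666667.
L_5 = 616.
Error ≈ 706.666667 − 616 ≈ 90.6667.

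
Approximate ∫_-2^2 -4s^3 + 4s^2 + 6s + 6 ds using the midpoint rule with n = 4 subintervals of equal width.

Δs = (2 − (-2))/4 = 1.
Midpoints: -1.5, -0.5, 0.5, 1.5.
f(-1.5) = 19.5, f(-0.5) = 4.5, f(0.5) = 9.5, f(1.5) = 10.5.
Sum = Δs · [f(-1.5) + f(-0.5) + f(0.5) + f(1.5)].
Sum = 44.

44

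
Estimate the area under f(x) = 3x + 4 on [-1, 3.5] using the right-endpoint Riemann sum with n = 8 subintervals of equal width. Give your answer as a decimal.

38.671875

Δx = (3.5 − (-1))/8 = 0.5625.
Right endpoints: -0.4375, 0.125, 0.6875, 1.25, 1.8125, 2.375, 2.9375, 3.5.
f(-0.4375) = 2.6875, f(0.125) = 4.375, f(0.6875) = 6.0625, f(1.25) = 7.75, f(1.8125) = 9.4375, f(2.375) = 11.125, f(2.9375) = 12.8125, f(3.5) = 14.5.
Sum = Δx · [f(-0.4375) + f(0.125) + f(0.6875) + ...].
Sum = 38.671875.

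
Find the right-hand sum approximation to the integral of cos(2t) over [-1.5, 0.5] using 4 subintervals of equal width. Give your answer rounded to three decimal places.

0.832

Δt = (0.5 − (-1.5))/4 = 0.5.
Right endpoints: -1, -0.5, 0, 0.5.
f(-1) ≈ -0.416, f(-0.5) ≈ 0.540, f(0) ≈ 1.000, f(0.5) ≈ 0.540.
Sum = Δt · [f(-1) + f(-0.5) + f(0) + f(0.5)].
Sum ≈ 0.832.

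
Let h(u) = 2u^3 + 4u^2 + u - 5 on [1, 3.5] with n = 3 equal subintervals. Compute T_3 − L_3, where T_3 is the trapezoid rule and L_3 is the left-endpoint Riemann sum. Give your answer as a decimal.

54.6875

T_3 ≈ 128.5532407.
L_3 ≈ 73.8657407.
T_3 − L_3 = 54.6875.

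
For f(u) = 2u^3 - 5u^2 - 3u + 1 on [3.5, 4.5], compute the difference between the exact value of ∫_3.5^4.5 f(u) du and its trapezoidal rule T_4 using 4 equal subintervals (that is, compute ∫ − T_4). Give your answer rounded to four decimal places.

Exact integral: ∫_3.5^4.5 f(u) du ≈ 38.583333.
T_4 = 38.78125.
Error ≈ 38.583333 − 38.78125 ≈ -0.1979.

-0.1979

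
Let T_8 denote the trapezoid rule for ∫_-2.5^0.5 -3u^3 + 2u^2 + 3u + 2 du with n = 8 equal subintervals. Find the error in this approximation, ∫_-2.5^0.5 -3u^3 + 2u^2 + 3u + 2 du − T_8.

Exact integral: ∫_-2.5^0.5 f(u) du = 36.75.
T_8 = 37.5234375.
Error = 36.75 − 37.5234375 = -0.7734375.

-0.7734375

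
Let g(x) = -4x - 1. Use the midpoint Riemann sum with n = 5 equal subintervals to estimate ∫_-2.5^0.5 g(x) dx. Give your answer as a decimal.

Δx = (0.5 − (-2.5))/5 = 0.6.
Midpoints: -2.2, -1.6, -1, -0.4, 0.2.
g(-2.2) = 7.8, g(-1.6) = 5.4, g(-1) = 3, g(-0.4) = 0.6, g(0.2) = -1.8.
Sum = Δx · [g(-2.2) + g(-1.6) + g(-1) + g(-0.4) + g(0.2)].
Sum = 9.

9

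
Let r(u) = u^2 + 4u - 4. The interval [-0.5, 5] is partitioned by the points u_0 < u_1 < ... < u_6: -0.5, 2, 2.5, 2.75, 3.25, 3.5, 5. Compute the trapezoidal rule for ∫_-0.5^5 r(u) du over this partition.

Subinterval widths: 2.5, 0.5, 0.25, 0.5, 0.25, 1.5.
r(-0.5) = -5.75, r(2) = 8, r(2.5) = 12.25, r(2.75) = 14.5625, r(3.25) = 19.5625, r(3.5) = 22.25, r(5) = 41.
On each subinterval the trapezoid contributes (Δu_i/2)·[r(u_{i-1}) + r(u_i)].
Sum = 72.421875.

72.421875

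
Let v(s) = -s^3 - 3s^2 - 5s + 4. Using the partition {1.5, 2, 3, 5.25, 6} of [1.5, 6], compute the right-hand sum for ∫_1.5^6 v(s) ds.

-902.19140625

Subinterval widths: 0.5, 1, 2.25, 0.75.
Right endpoints: 2, 3, 5.25, 6.
v(2) = -26, v(3) = -65, v(5.25) = -249.640625, v(6) = -350.
Sum = Σ Δs_i · v(s_i).
Sum = -902.19140625.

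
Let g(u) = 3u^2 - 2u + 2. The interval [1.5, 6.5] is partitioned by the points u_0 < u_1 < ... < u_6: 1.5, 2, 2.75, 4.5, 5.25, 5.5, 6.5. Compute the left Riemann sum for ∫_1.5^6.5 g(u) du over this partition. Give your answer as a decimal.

Subinterval widths: 0.5, 0.75, 1.75, 0.75, 0.25, 1.
Left endpoints: 1.5, 2, 2.75, 4.5, 5.25, 5.5.
g(1.5) = 5.75, g(2) = 10, g(2.75) = 19.1875, g(4.5) = 53.75, g(5.25) = 74.1875, g(5.5) = 81.75.
Sum = Σ Δu_i · g(u_i).
Sum = 184.5625.

184.5625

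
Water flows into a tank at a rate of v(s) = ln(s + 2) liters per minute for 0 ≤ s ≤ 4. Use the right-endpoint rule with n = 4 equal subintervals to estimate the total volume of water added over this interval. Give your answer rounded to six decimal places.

Δs = (4 − 0)/4 = 1.
Right endpoints: 1, 2, 3, 4.
v(1) ≈ 1.098612, v(2) ≈ 1.386294, v(3) ≈ 1.609438, v(4) ≈ 1.791759.
Sum = Δs · [v(1) + v(2) + v(3) + v(4)].
Sum ≈ 5.886104.

5.886104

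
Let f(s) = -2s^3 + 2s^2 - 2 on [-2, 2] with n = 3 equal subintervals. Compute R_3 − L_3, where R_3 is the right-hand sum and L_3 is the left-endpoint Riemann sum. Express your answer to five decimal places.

R_3 ≈ -16.2962963.
L_3 ≈ 26.3703704.
R_3 − L_3 ≈ -42.66667.

-42.66667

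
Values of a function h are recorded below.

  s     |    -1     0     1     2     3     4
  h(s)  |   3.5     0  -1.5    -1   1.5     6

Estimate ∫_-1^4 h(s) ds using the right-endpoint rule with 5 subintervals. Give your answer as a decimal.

Δs = 1.
Sum = 1·[0 + (-1.5) + (-1) + 1.5 + 6] = 5.

5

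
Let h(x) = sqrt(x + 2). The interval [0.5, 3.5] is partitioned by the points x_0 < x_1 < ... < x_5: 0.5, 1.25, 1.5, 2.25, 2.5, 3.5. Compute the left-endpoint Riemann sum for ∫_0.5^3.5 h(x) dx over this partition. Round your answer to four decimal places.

5.6764

Subinterval widths: 0.75, 0.25, 0.75, 0.25, 1.
Left endpoints: 0.5, 1.25, 1.5, 2.25, 2.5.
h(0.5) ≈ 1.5811, h(1.25) ≈ 1.8028, h(1.5) ≈ 1.8708, h(2.25) ≈ 2.0616, h(2.5) ≈ 2.1213.
Sum = Σ Δx_i · h(x_i).
Sum ≈ 5.6764.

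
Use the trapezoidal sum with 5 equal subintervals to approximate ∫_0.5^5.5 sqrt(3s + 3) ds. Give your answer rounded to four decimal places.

16.9838

Δs = (5.5 − 0.5)/5 = 1.
f(0.5) ≈ 2.1213, f(1.5) ≈ 2.7386, f(2.5) ≈ 3.2404, f(3.5) ≈ 3.6742, f(4.5) ≈ 4.0620, f(5.5) ≈ 4.4159.
T_5 = (Δs/2)·[f(s_0) + 2f(s_1) + ... + 2f(s_{4}) + f(s_5)].
Sum ≈ 16.9838.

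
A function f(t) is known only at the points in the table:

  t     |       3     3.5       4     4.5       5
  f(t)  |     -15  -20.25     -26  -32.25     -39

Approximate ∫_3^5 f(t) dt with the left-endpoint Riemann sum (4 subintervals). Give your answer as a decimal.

Δt = 0.5.
Sum = 0.5·[(-15) + (-20.25) + (-26) + (-32.25)] = -46.75.

-46.75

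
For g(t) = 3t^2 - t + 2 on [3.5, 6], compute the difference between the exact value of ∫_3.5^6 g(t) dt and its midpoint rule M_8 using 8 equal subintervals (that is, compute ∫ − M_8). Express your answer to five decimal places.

0.06104

Exact integral: ∫_3.5^6 g(t) dt = 166.25.
M_8 ≈ 166.1889648.
Error ≈ 166.25 − 166.1889648 ≈ 0.06104.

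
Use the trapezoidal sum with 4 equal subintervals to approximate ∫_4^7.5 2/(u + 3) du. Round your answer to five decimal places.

Δu = (7.5 − 4)/4 = 0.875.
f(4) = 2/7, f(4.875) = 16/63, f(5.75) = 8/35, f(6.625) = 16/77, f(7.5) = 4/21.
T_4 = (Δu/2)·[f(u_0) + 2f(u_1) + 2f(u_2) + 2f(u_3) + f(u_4)].
Sum ≈ 0.81237.

0.81237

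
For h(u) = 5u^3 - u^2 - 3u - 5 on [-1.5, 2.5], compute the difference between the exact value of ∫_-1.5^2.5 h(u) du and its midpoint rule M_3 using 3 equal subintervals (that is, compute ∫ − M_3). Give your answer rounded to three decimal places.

3.852

Exact integral: ∫_-1.5^2.5 h(u) du ≈ 10.16667.
M_3 ≈ 6.31481.
Error ≈ 10.16667 − 6.31481 ≈ 3.852.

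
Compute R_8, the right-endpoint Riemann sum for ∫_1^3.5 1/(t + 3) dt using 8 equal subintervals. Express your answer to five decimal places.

0.47080

Δt = (3.5 − 1)/8 = 0.3125.
Right endpoints: 1.3125, 1.625, 1.9375, 2.25, 2.5625, 2.875, 3.1875, 3.5.
f(1.3125) = 16/69, f(1.625) = 8/37, f(1.9375) = 16/79, f(2.25) = 4/21, f(2.5625) = 16/89, f(2.875) = 8/47, f(3.1875) = 16/99, f(3.5) = 2/13.
Sum = Δt · [f(1.3125) + f(1.625) + f(1.9375) + ...].
Sum ≈ 0.47080.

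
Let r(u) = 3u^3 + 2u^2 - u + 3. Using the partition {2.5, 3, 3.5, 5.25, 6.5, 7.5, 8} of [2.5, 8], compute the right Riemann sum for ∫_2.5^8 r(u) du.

Subinterval widths: 0.5, 0.5, 1.75, 1.25, 1, 0.5.
Right endpoints: 3, 3.5, 5.25, 6.5, 7.5, 8.
r(3) = 99, r(3.5) = 152.625, r(5.25) = 486.984375, r(6.5) = 904.875, r(7.5) = 1373.625, r(8) = 1659.
Sum = Σ Δu_i · r(u_i).
Sum = 4312.25390625.

4312.25390625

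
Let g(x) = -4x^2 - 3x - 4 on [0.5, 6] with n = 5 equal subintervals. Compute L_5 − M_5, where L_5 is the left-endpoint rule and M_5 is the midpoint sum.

81.07

L_5 = -280.17.
M_5 = -361.24.
L_5 − M_5 = 81.07.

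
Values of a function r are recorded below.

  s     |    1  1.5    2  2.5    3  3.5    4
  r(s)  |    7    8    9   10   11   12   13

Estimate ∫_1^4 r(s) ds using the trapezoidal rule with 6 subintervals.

Δs = 0.5.
T_6 = (0.5/2)·[7 + 2·8 + 2·9 + 2·10 + 2·11 + 2·12 + 13] = 30.

30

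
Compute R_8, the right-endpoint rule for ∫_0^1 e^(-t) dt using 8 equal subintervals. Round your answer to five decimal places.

Δt = (1 − 0)/8 = 0.125.
Right endpoints: 0.125, 0.25, 0.375, 0.5, 0.625, 0.75, 0.875, 1.
f(0.125) ≈ 0.88250, f(0.25) ≈ 0.77880, f(0.375) ≈ 0.68729, f(0.5) ≈ 0.60653, f(0.625) ≈ 0.53526, f(0.75) ≈ 0.47237, f(0.875) ≈ 0.41686, f(1) ≈ 0.36788.
Sum = Δt · [f(0.125) + f(0.25) + f(0.375) + ...].
Sum ≈ 0.59344.

0.59344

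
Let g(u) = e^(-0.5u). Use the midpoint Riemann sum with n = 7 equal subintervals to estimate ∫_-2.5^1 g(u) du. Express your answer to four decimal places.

5.7526

Δu = (1 − (-2.5))/7 = 0.5.
Midpoints: -2.25, -1.75, -1.25, -0.75, -0.25, 0.25, 0.75.
g(-2.25) ≈ 3.0802, g(-1.75) ≈ 2.3989, g(-1.25) ≈ 1.8682, g(-0.75) ≈ 1.4550, g(-0.25) ≈ 1.1331, g(0.25) ≈ 0.8825, g(0.75) ≈ 0.6873.
Sum = Δu · [g(-2.25) + g(-1.75) + g(-1.25) + ...].
Sum ≈ 5.7526.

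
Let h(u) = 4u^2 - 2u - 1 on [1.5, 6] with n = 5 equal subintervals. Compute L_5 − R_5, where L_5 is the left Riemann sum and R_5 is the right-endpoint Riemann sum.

L_5 = 190.98.
R_5 = 304.38.
L_5 − R_5 = -113.4.

-113.4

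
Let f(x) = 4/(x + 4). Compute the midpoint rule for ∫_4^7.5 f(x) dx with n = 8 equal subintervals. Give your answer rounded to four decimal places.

1.4514

Δx = (7.5 − 4)/8 = 0.4375.
Midpoints: 4.21875, 4.65625, 5.09375, 5.53125, 5.96875, 6.40625, 6.84375, 7.28125.
f(4.21875) = 128/263, f(4.65625) = 128/277, f(5.09375) = 128/291, f(5.53125) = 128/305, f(5.96875) = 128/319, f(6.40625) = 128/333, f(6.84375) = 128/347, f(7.28125) = 128/361.
Sum = Δx · [f(4.21875) + f(4.65625) + f(5.09375) + ...].
Sum ≈ 1.4514.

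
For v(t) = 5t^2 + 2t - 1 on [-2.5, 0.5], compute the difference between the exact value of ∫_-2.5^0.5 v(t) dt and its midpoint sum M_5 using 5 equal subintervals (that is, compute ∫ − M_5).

Exact integral: ∫_-2.5^0.5 v(t) dt = 17.25.
M_5 = 16.8.
Error = 17.25 − 16.8 = 0.45.

0.45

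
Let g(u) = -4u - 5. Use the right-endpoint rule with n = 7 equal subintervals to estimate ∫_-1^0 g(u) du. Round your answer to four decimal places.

-3.2857

Δu = (0 − (-1))/7 = 1/7.
Right endpoints: -6/7, -5/7, -4/7, -3/7, -2/7, -1/7, 0.
g(-6/7) = -11/7, g(-5/7) = -15/7, g(-4/7) = -19/7, g(-3/7) = -23/7, g(-2/7) = -27/7, g(-1/7) = -31/7, g(0) = -5.
Sum = Δu · [g(-6/7) + g(-5/7) + g(-4/7) + ...].
Sum ≈ -3.2857.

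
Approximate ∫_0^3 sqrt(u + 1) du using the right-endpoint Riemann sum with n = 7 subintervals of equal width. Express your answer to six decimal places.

4.877142

Δu = (3 − 0)/7 = 3/7.
Right endpoints: 3/7, 6/7, 9/7, 12/7, 15/7, 18/7, 3.
f(3/7) ≈ 1.195229, f(6/7) ≈ 1.362770, f(9/7) ≈ 1.511858, f(12/7) ≈ 1.647509, f(15/7) ≈ 1.772811, f(18/7) ≈ 1.889822, f(3) ≈ 2.000000.
Sum = Δu · [f(3/7) + f(6/7) + f(9/7) + ...].
Sum ≈ 4.877142.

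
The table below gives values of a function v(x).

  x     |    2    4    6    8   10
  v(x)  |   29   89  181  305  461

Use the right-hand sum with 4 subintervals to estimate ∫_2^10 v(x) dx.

2072

Δx = 2.
Sum = 2·[89 + 181 + 305 + 461] = 2072.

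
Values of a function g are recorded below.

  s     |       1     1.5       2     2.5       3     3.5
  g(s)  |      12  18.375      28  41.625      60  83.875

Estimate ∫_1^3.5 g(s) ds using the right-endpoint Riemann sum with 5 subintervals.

Δs = 0.5.
Sum = 0.5·[18.375 + 28 + 41.625 + 60 + 83.875] = 115.9375.

115.9375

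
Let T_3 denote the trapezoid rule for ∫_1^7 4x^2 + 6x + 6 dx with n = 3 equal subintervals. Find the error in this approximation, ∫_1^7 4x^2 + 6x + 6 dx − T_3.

-16

Exact integral: ∫_1^7 f(x) dx = 636.
T_3 = 652.
Error = 636 − 652 = -16.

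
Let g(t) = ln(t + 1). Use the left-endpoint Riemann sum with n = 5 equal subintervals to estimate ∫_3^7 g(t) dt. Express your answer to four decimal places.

6.8064

Δt = (7 − 3)/5 = 0.8.
Left endpoints: 3, 3.8, 4.6, 5.4, 6.2.
g(3) ≈ 1.3863, g(3.8) ≈ 1.5686, g(4.6) ≈ 1.7228, g(5.4) ≈ 1.8563, g(6.2) ≈ 1.9741.
Sum = Δt · [g(3) + g(3.8) + g(4.6) + g(5.4) + g(6.2)].
Sum ≈ 6.8064.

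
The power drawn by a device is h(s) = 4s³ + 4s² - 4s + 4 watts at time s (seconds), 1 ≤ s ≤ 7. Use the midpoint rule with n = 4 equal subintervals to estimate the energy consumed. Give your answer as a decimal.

Δs = (7 − 1)/4 = 1.5.
Midpoints: 1.75, 3.25, 4.75, 6.25.
h(1.75) = 30.6875, h(3.25) = 170.5625, h(4.75) = 503.9375, h(6.25) = 1111.8125.
Sum = Δs · [h(1.75) + h(3.25) + h(4.75) + h(6.25)].
Sum = 2725.5.

2725.5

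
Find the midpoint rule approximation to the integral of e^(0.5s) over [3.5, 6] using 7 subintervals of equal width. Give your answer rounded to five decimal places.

Δs = (6 − 3.5)/7 = 5/14.
Midpoints: 103/28, 113/28, 123/28, 4.75, 143/28, 153/28, 163/28.
f(103/28) ≈ 6.29204, f(113/28) ≈ 7.52219, f(123/28) ≈ 8.99284, f(4.75) ≈ 10.75101, f(143/28) ≈ 12.85293, f(153/28) ≈ 15.36578, f(163/28) ≈ 18.36992.
Sum = Δs · [f(103/28) + f(113/28) + f(123/28) + ...].
Sum ≈ 28.62382.

28.62382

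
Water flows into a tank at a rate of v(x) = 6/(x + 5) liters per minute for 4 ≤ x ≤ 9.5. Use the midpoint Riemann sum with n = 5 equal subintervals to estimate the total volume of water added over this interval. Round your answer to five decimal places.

2.85926

Δx = (9.5 − 4)/5 = 1.1.
Midpoints: 4.55, 5.65, 6.75, 7.85, 8.95.
v(4.55) = 120/191, v(5.65) = 40/71, v(6.75) = 24/47, v(7.85) = 120/257, v(8.95) = 40/93.
Sum = Δx · [v(4.55) + v(5.65) + v(6.75) + v(7.85) + v(8.95)].
Sum ≈ 2.85926.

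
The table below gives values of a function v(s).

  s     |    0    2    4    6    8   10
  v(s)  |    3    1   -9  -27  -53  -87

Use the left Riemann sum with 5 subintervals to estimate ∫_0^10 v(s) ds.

Δs = 2.
Sum = 2·[3 + 1 + (-9) + (-27) + (-53)] = -170.

-170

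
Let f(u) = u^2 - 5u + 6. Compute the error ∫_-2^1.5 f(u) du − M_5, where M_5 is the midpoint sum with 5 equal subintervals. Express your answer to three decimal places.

Exact integral: ∫_-2^1.5 f(u) du ≈ 29.16667.
M_5 = 29.02375.
Error ≈ 29.16667 − 29.02375 ≈ 0.143.

0.143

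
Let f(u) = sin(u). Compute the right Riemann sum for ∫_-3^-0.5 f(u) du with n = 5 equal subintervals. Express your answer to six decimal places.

Δu = (-0.5 − (-3))/5 = 0.5.
Right endpoints: -2.5, -2, -1.5, -1, -0.5.
f(-2.5) ≈ -0.598472, f(-2) ≈ -0.909297, f(-1.5) ≈ -0.997495, f(-1) ≈ -0.841471, f(-0.5) ≈ -0.479426.
Sum = Δu · [f(-2.5) + f(-2) + f(-1.5) + f(-1) + f(-0.5)].
Sum ≈ -1.913081.

-1.913081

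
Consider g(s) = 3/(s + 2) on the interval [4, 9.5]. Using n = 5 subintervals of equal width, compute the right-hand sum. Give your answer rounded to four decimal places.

1.8263

Δs = (9.5 − 4)/5 = 1.1.
Right endpoints: 5.1, 6.2, 7.3, 8.4, 9.5.
g(5.1) = 30/71, g(6.2) = 15/41, g(7.3) = 10/31, g(8.4) = 15/52, g(9.5) = 6/23.
Sum = Δs · [g(5.1) + g(6.2) + g(7.3) + g(8.4) + g(9.5)].
Sum ≈ 1.8263.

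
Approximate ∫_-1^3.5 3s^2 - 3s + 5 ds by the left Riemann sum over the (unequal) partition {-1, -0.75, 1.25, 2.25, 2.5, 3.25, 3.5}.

Subinterval widths: 0.25, 2, 1, 0.25, 0.75, 0.25.
Left endpoints: -1, -0.75, 1.25, 2.25, 2.5, 3.25.
f(-1) = 11, f(-0.75) = 8.9375, f(1.25) = 5.9375, f(2.25) = 13.4375, f(2.5) = 16.25, f(3.25) = 26.9375.
Sum = Σ Δs_i · f(s_i).
Sum = 48.84375.

48.84375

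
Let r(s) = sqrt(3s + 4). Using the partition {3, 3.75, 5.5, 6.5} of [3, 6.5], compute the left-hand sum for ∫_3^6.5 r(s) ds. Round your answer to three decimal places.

Subinterval widths: 0.75, 1.75, 1.
Left endpoints: 3, 3.75, 5.5.
r(3) ≈ 3.606, r(3.75) ≈ 3.905, r(5.5) ≈ 4.528.
Sum = Σ Δs_i · r(s_i).
Sum ≈ 14.066.

14.066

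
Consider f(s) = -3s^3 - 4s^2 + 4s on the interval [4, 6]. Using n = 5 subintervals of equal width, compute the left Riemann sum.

-839.68

Δs = (6 − 4)/5 = 0.4.
Left endpoints: 4, 4.4, 4.8, 5.2, 5.6.
f(4) = -240, f(4.4) = -315.392, f(4.8) = -404.736, f(5.2) = -509.184, f(5.6) = -629.888.
Sum = Δs · [f(4) + f(4.4) + f(4.8) + f(5.2) + f(5.6)].
Sum = -839.68.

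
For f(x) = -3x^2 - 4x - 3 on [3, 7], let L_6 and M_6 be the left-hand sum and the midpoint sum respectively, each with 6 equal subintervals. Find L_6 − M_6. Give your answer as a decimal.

44

L_6 ≈ -363.555556.
M_6 ≈ -407.555556.
L_6 − M_6 = 44.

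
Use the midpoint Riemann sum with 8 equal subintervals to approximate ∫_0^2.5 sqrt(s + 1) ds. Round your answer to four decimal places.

3.6995

Δs = (2.5 − 0)/8 = 0.3125.
Midpoints: 0.15625, 0.46875, 0.78125, 1.09375, 1.40625, 1.71875, 2.03125, 2.34375.
f(0.15625) ≈ 1.0753, f(0.46875) ≈ 1.2119, f(0.78125) ≈ 1.3346, f(1.09375) ≈ 1.4470, f(1.40625) ≈ 1.5512, f(1.71875) ≈ 1.6489, f(2.03125) ≈ 1.7410, f(2.34375) ≈ 1.8286.
Sum = Δs · [f(0.15625) + f(0.46875) + f(0.78125) + ...].
Sum ≈ 3.6995.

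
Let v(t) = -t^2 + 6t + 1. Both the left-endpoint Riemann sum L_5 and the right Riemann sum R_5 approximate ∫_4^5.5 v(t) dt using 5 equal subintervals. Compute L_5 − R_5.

1.575

L_5 = 10.89.
R_5 = 9.315.
L_5 − R_5 = 1.575.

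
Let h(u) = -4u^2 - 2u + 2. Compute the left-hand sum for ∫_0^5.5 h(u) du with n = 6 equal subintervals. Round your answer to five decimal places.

-183.66435

Δu = (5.5 − 0)/6 = 11/12.
Left endpoints: 0, 11/12, 11/6, 2.75, 11/3, 55/12.
h(0) = 2, h(11/12) = -115/36, h(11/6) = -136/9, h(2.75) = -33.75, h(11/3) = -532/9, h(55/12) = -3283/36.
Sum = Δu · [h(0) + h(11/12) + h(11/6) + ...].
Sum ≈ -183.66435.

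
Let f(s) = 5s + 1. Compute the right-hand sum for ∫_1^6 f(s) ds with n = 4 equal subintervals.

108.125

Δs = (6 − 1)/4 = 1.25.
Right endpoints: 2.25, 3.5, 4.75, 6.
f(2.25) = 12.25, f(3.5) = 18.5, f(4.75) = 24.75, f(6) = 31.
Sum = Δs · [f(2.25) + f(3.5) + f(4.75) + f(6)].
Sum = 108.125.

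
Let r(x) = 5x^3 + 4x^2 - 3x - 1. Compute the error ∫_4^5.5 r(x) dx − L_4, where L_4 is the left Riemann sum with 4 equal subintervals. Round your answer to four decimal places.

Exact integral: ∫_4^5.5 r(x) dx = 937.453125.
L_4 ≈ 834.278320.
Error ≈ 937.453125 − 834.278320 ≈ 103.1748.

103.1748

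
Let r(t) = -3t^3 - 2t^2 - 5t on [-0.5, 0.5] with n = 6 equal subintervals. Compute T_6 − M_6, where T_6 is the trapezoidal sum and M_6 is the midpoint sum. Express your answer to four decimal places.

T_6 ≈ -0.175926.
M_6 ≈ -0.162037.
T_6 − M_6 ≈ -0.0139.

-0.0139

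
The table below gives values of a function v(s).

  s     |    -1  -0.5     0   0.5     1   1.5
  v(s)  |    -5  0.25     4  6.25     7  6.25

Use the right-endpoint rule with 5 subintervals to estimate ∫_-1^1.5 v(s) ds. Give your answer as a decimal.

Δs = 0.5.
Sum = 0.5·[0.25 + 4 + 6.25 + 7 + 6.25] = 11.875.

11.875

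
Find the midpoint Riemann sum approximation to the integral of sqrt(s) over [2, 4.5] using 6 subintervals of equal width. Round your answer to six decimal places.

4.479193

Δs = (4.5 − 2)/6 = 5/12.
Midpoints: 53/24, 2.625, 73/24, 83/24, 3.875, 103/24.
f(53/24) ≈ 1.486046, f(2.625) ≈ 1.620185, f(73/24) ≈ 1.744037, f(83/24) ≈ 1.859659, f(3.875) ≈ 1.968502, f(103/24) ≈ 2.071634.
Sum = Δs · [f(53/24) + f(2.625) + f(73/24) + ...].
Sum ≈ 4.479193.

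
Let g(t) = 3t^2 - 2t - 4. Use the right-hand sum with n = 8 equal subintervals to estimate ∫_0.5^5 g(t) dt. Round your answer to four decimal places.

101.1885

Δt = (5 − 0.5)/8 = 0.5625.
Right endpoints: 1.0625, 1.625, 2.1875, 2.75, 3.3125, 3.875, 4.4375, 5.
g(1.0625) = -2.73828125, g(1.625) = 0.671875, g(2.1875) = 5.98046875, g(2.75) = 13.1875, g(3.3125) = 22.29296875, g(3.875) = 33.296875, g(4.4375) = 46.19921875, g(5) = 61.
Sum = Δt · [g(1.0625) + g(1.625) + g(2.1875) + ...].
Sum ≈ 101.1885.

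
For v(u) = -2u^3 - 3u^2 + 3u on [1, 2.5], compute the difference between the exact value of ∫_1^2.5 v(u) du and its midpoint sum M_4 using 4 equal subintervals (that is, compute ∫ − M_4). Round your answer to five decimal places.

-0.23730

Exact integral: ∫_1^2.5 v(u) du = -25.78125.
M_4 ≈ -25.5439453.
Error ≈ -25.78125 − (-25.5439453) ≈ -0.23730.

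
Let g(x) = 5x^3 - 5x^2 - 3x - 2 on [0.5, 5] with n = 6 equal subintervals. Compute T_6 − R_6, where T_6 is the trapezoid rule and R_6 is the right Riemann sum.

T_6 = 542.21484375.
R_6 = 724.88671875.
T_6 − R_6 = -182.671875.

-182.671875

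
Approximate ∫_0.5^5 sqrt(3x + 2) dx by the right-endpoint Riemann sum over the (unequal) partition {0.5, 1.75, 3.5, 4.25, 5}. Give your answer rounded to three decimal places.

15.526

Subinterval widths: 1.25, 1.75, 0.75, 0.75.
Right endpoints: 1.75, 3.5, 4.25, 5.
f(1.75) ≈ 2.693, f(3.5) ≈ 3.536, f(4.25) ≈ 3.841, f(5) ≈ 4.123.
Sum = Σ Δx_i · f(x_i).
Sum ≈ 15.526.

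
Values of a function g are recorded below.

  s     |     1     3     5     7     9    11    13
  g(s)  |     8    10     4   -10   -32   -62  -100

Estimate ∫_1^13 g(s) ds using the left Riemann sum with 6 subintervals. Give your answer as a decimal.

-164

Δs = 2.
Sum = 2·[8 + 10 + 4 + (-10) + (-32) + (-62)] = -164.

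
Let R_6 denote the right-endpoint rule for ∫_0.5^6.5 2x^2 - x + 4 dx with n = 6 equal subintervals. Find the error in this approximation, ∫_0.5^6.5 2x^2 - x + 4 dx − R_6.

Exact integral: ∫_0.5^6.5 f(x) dx = 186.
R_6 = 227.
Error = 186 − 227 = -41.

-41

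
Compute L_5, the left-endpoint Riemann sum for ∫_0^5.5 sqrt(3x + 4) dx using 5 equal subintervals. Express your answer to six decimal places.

17.416491

Δx = (5.5 − 0)/5 = 1.1.
Left endpoints: 0, 1.1, 2.2, 3.3, 4.4.
f(0) ≈ 2.000000, f(1.1) ≈ 2.701851, f(2.2) ≈ 3.255764, f(3.3) ≈ 3.728270, f(4.4) ≈ 4.147288.
Sum = Δx · [f(0) + f(1.1) + f(2.2) + f(3.3) + f(4.4)].
Sum ≈ 17.416491.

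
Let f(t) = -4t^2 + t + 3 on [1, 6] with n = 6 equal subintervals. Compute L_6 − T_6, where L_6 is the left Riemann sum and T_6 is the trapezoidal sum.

L_6 ≈ -200.231481.
T_6 ≈ -256.481481.
L_6 − T_6 = 56.25.

56.25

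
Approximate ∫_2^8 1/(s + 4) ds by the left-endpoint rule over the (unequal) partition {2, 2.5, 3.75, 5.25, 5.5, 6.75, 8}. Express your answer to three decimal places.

Subinterval widths: 0.5, 1.25, 1.5, 0.25, 1.25, 1.25.
Left endpoints: 2, 2.5, 3.75, 5.25, 5.5, 6.75.
f(2) = 1/6, f(2.5) = 2/13, f(3.75) = 4/31, f(5.25) = 4/37, f(5.5) = 2/19, f(6.75) = 4/43.
Sum = Σ Δs_i · f(s_i).
Sum ≈ 0.744.

0.744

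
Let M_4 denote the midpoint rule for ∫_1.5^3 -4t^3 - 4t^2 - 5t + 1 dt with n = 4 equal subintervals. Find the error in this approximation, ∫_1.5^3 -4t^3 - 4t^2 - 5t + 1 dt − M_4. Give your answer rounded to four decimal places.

-0.5449

Exact integral: ∫_1.5^3 f(t) dt = -122.8125.
M_4 ≈ -122.267578.
Error ≈ -122.8125 − (-122.267578) ≈ -0.5449.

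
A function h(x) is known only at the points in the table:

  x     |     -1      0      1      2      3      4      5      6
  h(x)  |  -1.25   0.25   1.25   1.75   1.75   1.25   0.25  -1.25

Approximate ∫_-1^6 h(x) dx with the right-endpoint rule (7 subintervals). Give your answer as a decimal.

Δx = 1.
Sum = 1·[0.25 + 1.25 + 1.75 + 1.75 + 1.25 + 0.25 + (-1.25)] = 5.25.

5.25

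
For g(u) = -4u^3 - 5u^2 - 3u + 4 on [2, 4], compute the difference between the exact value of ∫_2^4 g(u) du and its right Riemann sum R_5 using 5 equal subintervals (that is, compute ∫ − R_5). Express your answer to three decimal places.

Exact integral: ∫_2^4 g(u) du ≈ -343.33333.
R_5 = -403.52.
Error ≈ -343.33333 − (-403.52) ≈ 60.187.

60.187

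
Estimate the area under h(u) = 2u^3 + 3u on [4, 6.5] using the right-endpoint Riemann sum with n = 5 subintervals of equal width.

Δu = (6.5 − 4)/5 = 0.5.
Right endpoints: 4.5, 5, 5.5, 6, 6.5.
h(4.5) = 195.75, h(5) = 265, h(5.5) = 349.25, h(6) = 450, h(6.5) = 568.75.
Sum = Δu · [h(4.5) + h(5) + h(5.5) + h(6) + h(6.5)].
Sum = 914.375.

914.375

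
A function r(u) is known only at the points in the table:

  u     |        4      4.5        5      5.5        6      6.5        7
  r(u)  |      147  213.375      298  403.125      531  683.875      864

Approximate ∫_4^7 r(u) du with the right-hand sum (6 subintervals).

Δu = 0.5.
Sum = 0.5·[213.375 + 298 + 403.125 + 531 + 683.875 + 864] = 1496.6875.

1496.6875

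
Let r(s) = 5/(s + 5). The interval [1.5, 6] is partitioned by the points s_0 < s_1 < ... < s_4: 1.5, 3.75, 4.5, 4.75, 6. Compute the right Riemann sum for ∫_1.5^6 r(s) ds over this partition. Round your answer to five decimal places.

Subinterval widths: 2.25, 0.75, 0.25, 1.25.
Right endpoints: 3.75, 4.5, 4.75, 6.
r(3.75) = 4/7, r(4.5) = 10/19, r(4.75) = 20/39, r(6) = 5/11.
Sum = Σ Δs_i · r(s_i).
Sum ≈ 2.37684.

2.37684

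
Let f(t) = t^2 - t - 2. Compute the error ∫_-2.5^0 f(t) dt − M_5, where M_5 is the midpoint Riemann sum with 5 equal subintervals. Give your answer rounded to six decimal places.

0.052083

Exact integral: ∫_-2.5^0 f(t) dt ≈ 3.33333333.
M_5 = 3.28125.
Error ≈ 3.33333333 − 3.28125 ≈ 0.052083.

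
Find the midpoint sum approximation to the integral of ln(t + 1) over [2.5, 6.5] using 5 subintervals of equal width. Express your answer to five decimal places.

Δt = (6.5 − 2.5)/5 = 0.8.
Midpoints: 2.9, 3.7, 4.5, 5.3, 6.1.
f(2.9) ≈ 1.36098, f(3.7) ≈ 1.54756, f(4.5) ≈ 1.70475, f(5.3) ≈ 1.84055, f(6.1) ≈ 1.96009.
Sum = Δt · [f(2.9) + f(3.7) + f(4.5) + f(5.3) + f(6.1)].
Sum ≈ 6.73115.

6.73115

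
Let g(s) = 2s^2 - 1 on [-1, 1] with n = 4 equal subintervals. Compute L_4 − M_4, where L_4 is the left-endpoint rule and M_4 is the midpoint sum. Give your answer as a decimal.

0.25

L_4 = -0.5.
M_4 = -0.75.
L_4 − M_4 = 0.25.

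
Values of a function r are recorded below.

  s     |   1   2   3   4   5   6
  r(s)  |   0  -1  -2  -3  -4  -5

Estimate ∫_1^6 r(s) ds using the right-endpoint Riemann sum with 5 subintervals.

-15

Δs = 1.
Sum = 1·[(-1) + (-2) + (-3) + (-4) + (-5)] = -15.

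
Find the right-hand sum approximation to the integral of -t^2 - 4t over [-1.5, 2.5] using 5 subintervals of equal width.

Δt = (2.5 − (-1.5))/5 = 0.8.
Right endpoints: -0.7, 0.1, 0.9, 1.7, 2.5.
f(-0.7) = 2.31, f(0.1) = -0.41, f(0.9) = -4.41, f(1.7) = -9.69, f(2.5) = -16.25.
Sum = Δt · [f(-0.7) + f(0.1) + f(0.9) + f(1.7) + f(2.5)].
Sum = -22.76.

-22.76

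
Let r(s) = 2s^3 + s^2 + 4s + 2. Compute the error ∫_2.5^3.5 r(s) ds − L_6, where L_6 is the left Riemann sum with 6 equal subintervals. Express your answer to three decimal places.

Exact integral: ∫_2.5^3.5 r(s) ds ≈ 78.58333.
L_6 ≈ 73.29630.
Error ≈ 78.58333 − 73.29630 ≈ 5.287.

5.287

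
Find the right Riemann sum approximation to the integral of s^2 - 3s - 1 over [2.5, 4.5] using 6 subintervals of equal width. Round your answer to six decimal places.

Δs = (4.5 − 2.5)/6 = 1/3.
Right endpoints: 17/6, 19/6, 3.5, 23/6, 25/6, 4.5.
f(17/6) = -53/36, f(19/6) = -17/36, f(3.5) = 0.75, f(23/6) = 79/36, f(25/6) = 139/36, f(4.5) = 5.75.
Sum = Δs · [f(17/6) + f(19/6) + f(3.5) + ...].
Sum ≈ 3.537037.

3.537037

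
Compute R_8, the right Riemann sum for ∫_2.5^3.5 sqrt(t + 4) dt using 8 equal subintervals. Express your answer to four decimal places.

2.6570

Δt = (3.5 − 2.5)/8 = 0.125.
Right endpoints: 2.625, 2.75, 2.875, 3, 3.125, 3.25, 3.375, 3.5.
f(2.625) ≈ 2.5739, f(2.75) ≈ 2.5981, f(2.875) ≈ 2.6220, f(3) ≈ 2.6458, f(3.125) ≈ 2.6693, f(3.25) ≈ 2.6926, f(3.375) ≈ 2.7157, f(3.5) ≈ 2.7386.
Sum = Δt · [f(2.625) + f(2.75) + f(2.875) + ...].
Sum ≈ 2.6570.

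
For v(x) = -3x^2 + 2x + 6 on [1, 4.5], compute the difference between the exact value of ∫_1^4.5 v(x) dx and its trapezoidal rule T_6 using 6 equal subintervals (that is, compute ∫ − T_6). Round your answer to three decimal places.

Exact integral: ∫_1^4.5 v(x) dx = -49.875.
T_6 ≈ -50.47049.
Error ≈ -49.875 − (-50.47049) ≈ 0.595.

0.595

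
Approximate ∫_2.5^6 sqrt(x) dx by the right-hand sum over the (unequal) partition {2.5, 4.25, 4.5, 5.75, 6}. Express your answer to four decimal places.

Subinterval widths: 1.75, 0.25, 1.25, 0.25.
Right endpoints: 4.25, 4.5, 5.75, 6.
f(4.25) ≈ 2.0616, f(4.5) ≈ 2.1213, f(5.75) ≈ 2.3979, f(6) ≈ 2.4495.
Sum = Σ Δx_i · f(x_i).
Sum ≈ 7.7478.

7.7478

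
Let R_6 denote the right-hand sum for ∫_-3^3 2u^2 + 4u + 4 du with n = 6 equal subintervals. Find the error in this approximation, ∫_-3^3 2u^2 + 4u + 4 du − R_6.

Exact integral: ∫_-3^3 f(u) du = 60.
R_6 = 74.
Error = 60 − 74 = -14.

-14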